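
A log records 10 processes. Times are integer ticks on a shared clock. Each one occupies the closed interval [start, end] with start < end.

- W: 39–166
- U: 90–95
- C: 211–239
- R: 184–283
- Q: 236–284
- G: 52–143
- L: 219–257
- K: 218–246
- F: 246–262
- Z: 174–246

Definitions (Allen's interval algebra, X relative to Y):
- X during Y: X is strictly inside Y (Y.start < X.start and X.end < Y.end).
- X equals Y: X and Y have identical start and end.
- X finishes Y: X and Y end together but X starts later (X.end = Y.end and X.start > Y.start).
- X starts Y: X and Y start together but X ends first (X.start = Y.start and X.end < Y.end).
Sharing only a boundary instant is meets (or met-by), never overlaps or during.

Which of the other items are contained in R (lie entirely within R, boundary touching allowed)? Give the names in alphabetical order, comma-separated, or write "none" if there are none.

C, F, K, L

Target R = [184, 283].
C [211, 239] → during → yes.
F [246, 262] → during → yes.
G [52, 143] → before → no.
K [218, 246] → during → yes.
L [219, 257] → during → yes.
Q [236, 284] → overlapped-by → no.
U [90, 95] → before → no.
W [39, 166] → before → no.
Z [174, 246] → overlaps → no.
Result: C, F, K, L.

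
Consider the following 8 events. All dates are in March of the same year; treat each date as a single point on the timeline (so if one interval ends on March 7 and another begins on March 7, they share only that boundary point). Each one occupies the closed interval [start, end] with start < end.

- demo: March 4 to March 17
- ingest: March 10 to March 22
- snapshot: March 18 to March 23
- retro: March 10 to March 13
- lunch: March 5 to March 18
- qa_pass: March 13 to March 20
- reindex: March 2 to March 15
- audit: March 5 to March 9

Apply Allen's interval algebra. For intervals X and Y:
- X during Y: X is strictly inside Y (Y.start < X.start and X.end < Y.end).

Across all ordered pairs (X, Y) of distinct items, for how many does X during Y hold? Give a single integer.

6

Checking all 56 ordered pairs for relation 'during'; matching pairs in alphabetical order:
(audit, demo): audit during demo ✓
(audit, reindex): audit during reindex ✓
(qa_pass, ingest): qa_pass during ingest ✓
(retro, demo): retro during demo ✓
(retro, lunch): retro during lunch ✓
(retro, reindex): retro during reindex ✓
Count: 6.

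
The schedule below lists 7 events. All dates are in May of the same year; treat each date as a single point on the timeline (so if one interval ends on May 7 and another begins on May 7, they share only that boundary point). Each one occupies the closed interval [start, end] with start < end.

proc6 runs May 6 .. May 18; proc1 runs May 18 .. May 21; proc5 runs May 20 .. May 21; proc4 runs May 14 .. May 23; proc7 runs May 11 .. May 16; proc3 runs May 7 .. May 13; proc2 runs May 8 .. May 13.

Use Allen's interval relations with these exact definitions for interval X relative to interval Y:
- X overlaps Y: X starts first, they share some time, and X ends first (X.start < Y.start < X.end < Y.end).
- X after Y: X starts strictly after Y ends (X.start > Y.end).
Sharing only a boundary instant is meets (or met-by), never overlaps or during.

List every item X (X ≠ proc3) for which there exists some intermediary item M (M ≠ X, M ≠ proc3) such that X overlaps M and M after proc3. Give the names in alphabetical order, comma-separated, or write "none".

proc6, proc7

Target proc3 = [May 7, May 13].
Intermediaries M with M after proc3: proc1, proc4, proc5.
Via proc1 — items with X overlaps proc1: none.
Via proc4 — items with X overlaps proc4: proc6, proc7.
Via proc5 — items with X overlaps proc5: none.
Union: proc6, proc7.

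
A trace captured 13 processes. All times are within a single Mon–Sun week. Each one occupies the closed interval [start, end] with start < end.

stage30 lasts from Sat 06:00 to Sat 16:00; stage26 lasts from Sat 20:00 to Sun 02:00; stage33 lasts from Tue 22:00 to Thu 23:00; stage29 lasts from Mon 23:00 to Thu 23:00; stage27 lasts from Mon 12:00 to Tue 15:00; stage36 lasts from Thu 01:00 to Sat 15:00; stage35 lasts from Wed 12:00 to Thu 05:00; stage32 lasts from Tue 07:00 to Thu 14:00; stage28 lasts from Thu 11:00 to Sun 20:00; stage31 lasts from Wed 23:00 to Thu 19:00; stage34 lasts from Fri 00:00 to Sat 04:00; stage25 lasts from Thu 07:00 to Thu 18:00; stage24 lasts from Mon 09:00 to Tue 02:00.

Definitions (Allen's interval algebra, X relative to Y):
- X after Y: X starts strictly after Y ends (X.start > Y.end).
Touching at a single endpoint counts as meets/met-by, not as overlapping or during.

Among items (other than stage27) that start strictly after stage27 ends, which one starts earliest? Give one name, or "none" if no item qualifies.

Target stage27 = [Mon 12:00, Tue 15:00].
stage24 [Mon 09:00, Tue 02:00] → overlaps → excluded.
stage25 [Thu 07:00, Thu 18:00] → after → candidate.
stage26 [Sat 20:00, Sun 02:00] → after → candidate.
stage28 [Thu 11:00, Sun 20:00] → after → candidate.
stage29 [Mon 23:00, Thu 23:00] → overlapped-by → excluded.
stage30 [Sat 06:00, Sat 16:00] → after → candidate.
stage31 [Wed 23:00, Thu 19:00] → after → candidate.
stage32 [Tue 07:00, Thu 14:00] → overlapped-by → excluded.
stage33 [Tue 22:00, Thu 23:00] → after → candidate.
stage34 [Fri 00:00, Sat 04:00] → after → candidate.
stage35 [Wed 12:00, Thu 05:00] → after → candidate.
stage36 [Thu 01:00, Sat 15:00] → after → candidate.
Among candidates, earliest start is Tue 22:00 → stage33.

stage33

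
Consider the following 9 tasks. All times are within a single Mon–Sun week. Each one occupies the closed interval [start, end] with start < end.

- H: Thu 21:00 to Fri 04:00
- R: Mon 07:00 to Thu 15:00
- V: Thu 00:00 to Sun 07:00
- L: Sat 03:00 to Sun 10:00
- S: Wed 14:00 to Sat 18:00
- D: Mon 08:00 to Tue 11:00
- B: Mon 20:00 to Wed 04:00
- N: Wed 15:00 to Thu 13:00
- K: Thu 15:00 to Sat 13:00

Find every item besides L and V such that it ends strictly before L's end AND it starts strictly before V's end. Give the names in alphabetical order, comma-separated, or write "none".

Conditions: its end is strictly before L's end (X.end < Sun 10:00) AND its start is strictly before V's end (X.start < Sun 07:00).
B: end Wed 04:00 < Sun 10:00? ✓; start Mon 20:00 < Sun 07:00? ✓ → yes.
D: end Tue 11:00 < Sun 10:00? ✓; start Mon 08:00 < Sun 07:00? ✓ → yes.
H: end Fri 04:00 < Sun 10:00? ✓; start Thu 21:00 < Sun 07:00? ✓ → yes.
K: end Sat 13:00 < Sun 10:00? ✓; start Thu 15:00 < Sun 07:00? ✓ → yes.
N: end Thu 13:00 < Sun 10:00? ✓; start Wed 15:00 < Sun 07:00? ✓ → yes.
R: end Thu 15:00 < Sun 10:00? ✓; start Mon 07:00 < Sun 07:00? ✓ → yes.
S: end Sat 18:00 < Sun 10:00? ✓; start Wed 14:00 < Sun 07:00? ✓ → yes.
Result: B, D, H, K, N, R, S.

B, D, H, K, N, R, S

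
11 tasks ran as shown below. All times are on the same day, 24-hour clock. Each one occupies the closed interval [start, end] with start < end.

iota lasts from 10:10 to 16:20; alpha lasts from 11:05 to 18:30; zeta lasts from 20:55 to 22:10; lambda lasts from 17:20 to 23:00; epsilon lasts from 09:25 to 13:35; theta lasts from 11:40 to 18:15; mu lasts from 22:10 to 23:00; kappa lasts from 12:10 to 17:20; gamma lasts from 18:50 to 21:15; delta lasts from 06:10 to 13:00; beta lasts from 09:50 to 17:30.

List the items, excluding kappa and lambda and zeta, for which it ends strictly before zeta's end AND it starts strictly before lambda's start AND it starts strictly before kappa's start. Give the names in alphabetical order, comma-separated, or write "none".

Conditions: its end is strictly before zeta's end (X.end < 22:10) AND its start is strictly before lambda's start (X.start < 17:20) AND its start is strictly before kappa's start (X.start < 12:10).
alpha: end 18:30 < 22:10? ✓; start 11:05 < 17:20? ✓; start 11:05 < 12:10? ✓ → yes.
beta: end 17:30 < 22:10? ✓; start 09:50 < 17:20? ✓; start 09:50 < 12:10? ✓ → yes.
delta: end 13:00 < 22:10? ✓; start 06:10 < 17:20? ✓; start 06:10 < 12:10? ✓ → yes.
epsilon: end 13:35 < 22:10? ✓; start 09:25 < 17:20? ✓; start 09:25 < 12:10? ✓ → yes.
gamma: end 21:15 < 22:10? ✓; start 18:50 < 17:20? ✗; start 18:50 < 12:10? ✗ → no.
iota: end 16:20 < 22:10? ✓; start 10:10 < 17:20? ✓; start 10:10 < 12:10? ✓ → yes.
mu: end 23:00 < 22:10? ✗; start 22:10 < 17:20? ✗; start 22:10 < 12:10? ✗ → no.
theta: end 18:15 < 22:10? ✓; start 11:40 < 17:20? ✓; start 11:40 < 12:10? ✓ → yes.
Result: alpha, beta, delta, epsilon, iota, theta.

alpha, beta, delta, epsilon, iota, theta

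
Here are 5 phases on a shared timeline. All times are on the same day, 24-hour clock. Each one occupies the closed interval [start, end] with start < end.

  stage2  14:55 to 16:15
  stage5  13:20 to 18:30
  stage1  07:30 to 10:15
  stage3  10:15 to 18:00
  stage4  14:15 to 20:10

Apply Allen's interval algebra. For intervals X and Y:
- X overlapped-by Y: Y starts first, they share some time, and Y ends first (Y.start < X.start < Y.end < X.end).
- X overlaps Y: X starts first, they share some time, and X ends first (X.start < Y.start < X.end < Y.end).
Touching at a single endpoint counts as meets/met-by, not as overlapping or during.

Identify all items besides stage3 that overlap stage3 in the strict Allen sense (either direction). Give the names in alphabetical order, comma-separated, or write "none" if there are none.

Target stage3 = [10:15, 18:00].
stage1 [07:30, 10:15] → meets → no.
stage2 [14:55, 16:15] → during → no.
stage4 [14:15, 20:10] → overlapped-by → yes.
stage5 [13:20, 18:30] → overlapped-by → yes.
Result: stage4, stage5.

stage4, stage5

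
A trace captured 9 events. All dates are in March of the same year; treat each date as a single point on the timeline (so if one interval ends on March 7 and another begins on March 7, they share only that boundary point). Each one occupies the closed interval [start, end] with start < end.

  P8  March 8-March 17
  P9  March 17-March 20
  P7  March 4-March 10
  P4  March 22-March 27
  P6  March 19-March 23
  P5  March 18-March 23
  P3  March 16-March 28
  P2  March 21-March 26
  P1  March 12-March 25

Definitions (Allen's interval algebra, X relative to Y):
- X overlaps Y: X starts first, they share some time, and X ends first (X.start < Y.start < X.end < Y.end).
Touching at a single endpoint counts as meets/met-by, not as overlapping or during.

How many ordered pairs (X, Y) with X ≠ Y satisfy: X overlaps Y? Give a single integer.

Checking all 72 ordered pairs for relation 'overlaps'; matching pairs in alphabetical order:
(P1, P2): P1 overlaps P2 ✓
(P1, P3): P1 overlaps P3 ✓
(P1, P4): P1 overlaps P4 ✓
(P2, P4): P2 overlaps P4 ✓
(P5, P2): P5 overlaps P2 ✓
(P5, P4): P5 overlaps P4 ✓
(P6, P2): P6 overlaps P2 ✓
(P6, P4): P6 overlaps P4 ✓
(P7, P8): P7 overlaps P8 ✓
(P8, P1): P8 overlaps P1 ✓
(P8, P3): P8 overlaps P3 ✓
(P9, P5): P9 overlaps P5 ✓
(P9, P6): P9 overlaps P6 ✓
Count: 13.

13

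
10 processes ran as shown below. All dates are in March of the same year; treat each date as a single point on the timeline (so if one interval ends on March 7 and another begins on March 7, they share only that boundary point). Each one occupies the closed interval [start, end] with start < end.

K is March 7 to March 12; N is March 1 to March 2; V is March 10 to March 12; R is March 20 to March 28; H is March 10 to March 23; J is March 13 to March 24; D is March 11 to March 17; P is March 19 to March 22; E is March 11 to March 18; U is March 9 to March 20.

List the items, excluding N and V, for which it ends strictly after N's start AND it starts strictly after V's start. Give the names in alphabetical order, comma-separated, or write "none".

Conditions: its end is strictly after N's start (X.end > March 1) AND its start is strictly after V's start (X.start > March 10).
D: end March 17 > March 1? ✓; start March 11 > March 10? ✓ → yes.
E: end March 18 > March 1? ✓; start March 11 > March 10? ✓ → yes.
H: end March 23 > March 1? ✓; start March 10 > March 10? ✗ → no.
J: end March 24 > March 1? ✓; start March 13 > March 10? ✓ → yes.
K: end March 12 > March 1? ✓; start March 7 > March 10? ✗ → no.
P: end March 22 > March 1? ✓; start March 19 > March 10? ✓ → yes.
R: end March 28 > March 1? ✓; start March 20 > March 10? ✓ → yes.
U: end March 20 > March 1? ✓; start March 9 > March 10? ✗ → no.
Result: D, E, J, P, R.

D, E, J, P, R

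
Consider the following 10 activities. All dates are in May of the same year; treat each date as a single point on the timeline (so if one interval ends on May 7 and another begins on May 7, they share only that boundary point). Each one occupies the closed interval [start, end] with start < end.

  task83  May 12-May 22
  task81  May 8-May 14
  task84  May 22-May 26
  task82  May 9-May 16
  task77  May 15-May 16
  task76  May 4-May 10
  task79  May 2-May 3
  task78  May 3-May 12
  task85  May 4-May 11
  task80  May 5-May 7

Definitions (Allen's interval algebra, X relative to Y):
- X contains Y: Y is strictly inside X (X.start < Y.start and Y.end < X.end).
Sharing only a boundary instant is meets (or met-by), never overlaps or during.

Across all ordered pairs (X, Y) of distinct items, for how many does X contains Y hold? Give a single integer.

Checking all 90 ordered pairs for relation 'contains'; matching pairs in alphabetical order:
(task76, task80): task76 contains task80 ✓
(task78, task76): task78 contains task76 ✓
(task78, task80): task78 contains task80 ✓
(task78, task85): task78 contains task85 ✓
(task83, task77): task83 contains task77 ✓
(task85, task80): task85 contains task80 ✓
Count: 6.

6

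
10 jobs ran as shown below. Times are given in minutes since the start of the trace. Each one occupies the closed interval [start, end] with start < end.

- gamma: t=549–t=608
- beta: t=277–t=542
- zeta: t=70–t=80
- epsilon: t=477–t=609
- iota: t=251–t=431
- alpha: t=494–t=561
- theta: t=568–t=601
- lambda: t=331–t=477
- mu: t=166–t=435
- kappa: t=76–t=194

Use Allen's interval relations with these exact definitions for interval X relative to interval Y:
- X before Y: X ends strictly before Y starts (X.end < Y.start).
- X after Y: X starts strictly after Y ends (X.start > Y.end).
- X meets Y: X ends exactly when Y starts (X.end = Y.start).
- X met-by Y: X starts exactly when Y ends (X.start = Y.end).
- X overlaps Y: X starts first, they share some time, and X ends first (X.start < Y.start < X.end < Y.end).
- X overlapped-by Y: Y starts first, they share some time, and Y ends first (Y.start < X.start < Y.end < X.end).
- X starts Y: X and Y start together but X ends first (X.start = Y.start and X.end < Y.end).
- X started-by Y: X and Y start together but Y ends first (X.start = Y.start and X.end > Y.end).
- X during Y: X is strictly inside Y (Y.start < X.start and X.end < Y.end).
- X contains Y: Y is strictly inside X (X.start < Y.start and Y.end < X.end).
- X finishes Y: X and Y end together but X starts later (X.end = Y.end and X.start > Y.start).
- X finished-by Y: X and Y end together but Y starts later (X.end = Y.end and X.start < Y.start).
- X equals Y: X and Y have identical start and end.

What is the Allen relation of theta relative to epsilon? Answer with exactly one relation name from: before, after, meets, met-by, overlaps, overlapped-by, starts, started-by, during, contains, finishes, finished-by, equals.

during

theta = [t=568, t=601]; epsilon = [t=477, t=609].
Compare endpoints: theta.start > epsilon.start, theta.start < epsilon.end, theta.end > epsilon.start, theta.end < epsilon.end.
That pattern is 'during'.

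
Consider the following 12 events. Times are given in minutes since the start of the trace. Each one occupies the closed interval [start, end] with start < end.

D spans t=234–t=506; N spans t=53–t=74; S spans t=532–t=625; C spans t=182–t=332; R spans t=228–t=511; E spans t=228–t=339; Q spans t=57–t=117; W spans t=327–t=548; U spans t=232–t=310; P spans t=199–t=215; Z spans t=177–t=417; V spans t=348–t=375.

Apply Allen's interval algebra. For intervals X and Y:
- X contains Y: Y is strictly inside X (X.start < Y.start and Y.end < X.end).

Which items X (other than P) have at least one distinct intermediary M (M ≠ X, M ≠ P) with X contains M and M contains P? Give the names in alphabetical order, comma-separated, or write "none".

Z

Target P = [t=199, t=215].
Intermediaries M with M contains P: C, Z.
Via C — items with X contains C: Z.
Via Z — items with X contains Z: none.
Union: Z.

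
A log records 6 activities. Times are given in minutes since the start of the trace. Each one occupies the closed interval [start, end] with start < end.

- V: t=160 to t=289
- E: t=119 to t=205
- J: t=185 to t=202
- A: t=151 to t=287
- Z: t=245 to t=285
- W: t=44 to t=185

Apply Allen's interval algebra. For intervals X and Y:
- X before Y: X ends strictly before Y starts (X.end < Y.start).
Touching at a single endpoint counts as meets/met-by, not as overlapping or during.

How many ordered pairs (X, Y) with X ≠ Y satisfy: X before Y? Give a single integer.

3

Checking all 30 ordered pairs for relation 'before'; matching pairs in alphabetical order:
(E, Z): E before Z ✓
(J, Z): J before Z ✓
(W, Z): W before Z ✓
Count: 3.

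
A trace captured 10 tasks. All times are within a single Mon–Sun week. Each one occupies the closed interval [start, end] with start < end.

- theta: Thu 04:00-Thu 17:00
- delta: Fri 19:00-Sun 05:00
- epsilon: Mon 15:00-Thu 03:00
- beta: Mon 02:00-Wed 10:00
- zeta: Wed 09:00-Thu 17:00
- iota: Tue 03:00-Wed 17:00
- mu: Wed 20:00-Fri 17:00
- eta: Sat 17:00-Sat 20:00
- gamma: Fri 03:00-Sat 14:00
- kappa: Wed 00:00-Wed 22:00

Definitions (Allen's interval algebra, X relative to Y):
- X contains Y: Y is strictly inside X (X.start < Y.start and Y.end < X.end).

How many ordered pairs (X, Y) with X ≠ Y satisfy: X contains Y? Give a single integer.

4

Checking all 90 ordered pairs for relation 'contains'; matching pairs in alphabetical order:
(delta, eta): delta contains eta ✓
(epsilon, iota): epsilon contains iota ✓
(epsilon, kappa): epsilon contains kappa ✓
(mu, theta): mu contains theta ✓
Count: 4.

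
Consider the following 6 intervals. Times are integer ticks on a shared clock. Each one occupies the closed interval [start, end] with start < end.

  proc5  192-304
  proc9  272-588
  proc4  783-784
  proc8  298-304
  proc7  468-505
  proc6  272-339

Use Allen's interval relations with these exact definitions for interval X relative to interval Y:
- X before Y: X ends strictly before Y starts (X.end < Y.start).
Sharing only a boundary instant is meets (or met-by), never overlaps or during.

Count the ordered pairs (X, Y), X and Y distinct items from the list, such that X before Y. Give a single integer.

Checking all 30 ordered pairs for relation 'before'; matching pairs in alphabetical order:
(proc5, proc4): proc5 before proc4 ✓
(proc5, proc7): proc5 before proc7 ✓
(proc6, proc4): proc6 before proc4 ✓
(proc6, proc7): proc6 before proc7 ✓
(proc7, proc4): proc7 before proc4 ✓
(proc8, proc4): proc8 before proc4 ✓
(proc8, proc7): proc8 before proc7 ✓
(proc9, proc4): proc9 before proc4 ✓
Count: 8.

8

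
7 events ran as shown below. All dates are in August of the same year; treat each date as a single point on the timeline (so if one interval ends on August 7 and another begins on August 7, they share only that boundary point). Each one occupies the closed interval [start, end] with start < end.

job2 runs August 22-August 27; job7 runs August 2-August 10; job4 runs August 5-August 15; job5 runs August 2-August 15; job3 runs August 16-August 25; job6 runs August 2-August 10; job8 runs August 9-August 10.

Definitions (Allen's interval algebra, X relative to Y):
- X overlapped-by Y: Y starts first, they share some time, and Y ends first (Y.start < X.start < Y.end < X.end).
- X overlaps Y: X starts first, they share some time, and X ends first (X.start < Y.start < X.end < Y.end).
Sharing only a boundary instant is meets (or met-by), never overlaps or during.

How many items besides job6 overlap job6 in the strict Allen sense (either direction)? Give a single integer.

Target job6 = [August 2, August 10].
job2 [August 22, August 27] → after → no.
job3 [August 16, August 25] → after → no.
job4 [August 5, August 15] → overlapped-by → counts.
job5 [August 2, August 15] → started-by → no.
job7 [August 2, August 10] → equals → no.
job8 [August 9, August 10] → finishes → no.
Total: 1.

1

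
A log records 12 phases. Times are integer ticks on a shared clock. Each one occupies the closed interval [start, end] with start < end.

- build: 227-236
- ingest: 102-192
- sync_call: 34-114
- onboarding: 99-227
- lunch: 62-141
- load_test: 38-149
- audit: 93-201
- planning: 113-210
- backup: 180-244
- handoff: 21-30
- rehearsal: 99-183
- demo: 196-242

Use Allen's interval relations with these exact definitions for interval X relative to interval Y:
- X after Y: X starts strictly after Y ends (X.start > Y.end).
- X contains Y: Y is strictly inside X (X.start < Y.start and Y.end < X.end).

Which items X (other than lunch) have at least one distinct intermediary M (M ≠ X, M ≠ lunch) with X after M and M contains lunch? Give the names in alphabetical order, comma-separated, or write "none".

Target lunch = [62, 141].
Intermediaries M with M contains lunch: load_test.
Via load_test — items with X after load_test: backup, build, demo.
Union: backup, build, demo.

backup, build, demo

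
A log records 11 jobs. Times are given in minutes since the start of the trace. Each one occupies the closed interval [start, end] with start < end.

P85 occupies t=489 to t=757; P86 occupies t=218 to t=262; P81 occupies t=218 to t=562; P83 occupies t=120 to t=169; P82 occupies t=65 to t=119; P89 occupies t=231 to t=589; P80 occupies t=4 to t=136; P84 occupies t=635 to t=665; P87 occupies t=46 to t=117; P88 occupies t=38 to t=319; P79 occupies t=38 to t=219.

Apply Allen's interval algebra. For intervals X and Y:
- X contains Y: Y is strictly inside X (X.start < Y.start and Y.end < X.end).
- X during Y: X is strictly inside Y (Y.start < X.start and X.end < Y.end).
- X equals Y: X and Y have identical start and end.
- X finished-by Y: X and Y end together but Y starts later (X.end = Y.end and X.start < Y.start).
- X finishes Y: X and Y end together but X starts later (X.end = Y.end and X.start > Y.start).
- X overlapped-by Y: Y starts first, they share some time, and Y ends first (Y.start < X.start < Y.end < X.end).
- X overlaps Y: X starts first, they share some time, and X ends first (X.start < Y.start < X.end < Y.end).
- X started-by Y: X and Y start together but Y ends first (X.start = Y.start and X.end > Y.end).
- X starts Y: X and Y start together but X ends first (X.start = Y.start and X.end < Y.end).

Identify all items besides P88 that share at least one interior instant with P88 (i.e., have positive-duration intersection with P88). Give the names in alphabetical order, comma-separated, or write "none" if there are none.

P79, P80, P81, P82, P83, P86, P87, P89

Target P88 = [t=38, t=319].
P79 [t=38, t=219] → starts → yes.
P80 [t=4, t=136] → overlaps → yes.
P81 [t=218, t=562] → overlapped-by → yes.
P82 [t=65, t=119] → during → yes.
P83 [t=120, t=169] → during → yes.
P84 [t=635, t=665] → after → no.
P85 [t=489, t=757] → after → no.
P86 [t=218, t=262] → during → yes.
P87 [t=46, t=117] → during → yes.
P89 [t=231, t=589] → overlapped-by → yes.
Result: P79, P80, P81, P82, P83, P86, P87, P89.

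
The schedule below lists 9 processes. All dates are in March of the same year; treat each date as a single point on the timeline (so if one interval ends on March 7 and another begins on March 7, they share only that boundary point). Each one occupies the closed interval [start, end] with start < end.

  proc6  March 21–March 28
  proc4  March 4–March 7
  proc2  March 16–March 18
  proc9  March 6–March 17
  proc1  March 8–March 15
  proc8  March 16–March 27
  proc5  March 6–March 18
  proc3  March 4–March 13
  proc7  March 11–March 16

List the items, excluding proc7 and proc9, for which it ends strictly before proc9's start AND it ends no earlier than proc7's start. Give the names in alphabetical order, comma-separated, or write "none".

none

Conditions: its end is strictly before proc9's start (X.end < March 6) AND its end is no earlier than proc7's start (X.end >= March 11).
proc1: end March 15 < March 6? ✗; end March 15 >= March 11? ✓ → no.
proc2: end March 18 < March 6? ✗; end March 18 >= March 11? ✓ → no.
proc3: end March 13 < March 6? ✗; end March 13 >= March 11? ✓ → no.
proc4: end March 7 < March 6? ✗; end March 7 >= March 11? ✗ → no.
proc5: end March 18 < March 6? ✗; end March 18 >= March 11? ✓ → no.
proc6: end March 28 < March 6? ✗; end March 28 >= March 11? ✓ → no.
proc8: end March 27 < March 6? ✗; end March 27 >= March 11? ✓ → no.
Result: none.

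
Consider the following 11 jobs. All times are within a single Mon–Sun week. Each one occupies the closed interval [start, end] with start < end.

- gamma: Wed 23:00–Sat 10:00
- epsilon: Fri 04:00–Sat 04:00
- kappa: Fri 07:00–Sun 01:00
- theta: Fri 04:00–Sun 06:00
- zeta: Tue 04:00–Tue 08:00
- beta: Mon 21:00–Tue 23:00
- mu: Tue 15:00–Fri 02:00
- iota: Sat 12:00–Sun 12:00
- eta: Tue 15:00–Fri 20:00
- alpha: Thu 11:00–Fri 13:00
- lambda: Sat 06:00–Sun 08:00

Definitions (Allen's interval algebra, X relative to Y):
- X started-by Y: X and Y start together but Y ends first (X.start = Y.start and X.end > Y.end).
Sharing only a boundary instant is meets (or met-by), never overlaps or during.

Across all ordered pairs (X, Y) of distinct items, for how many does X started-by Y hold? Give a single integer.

2

Checking all 110 ordered pairs for relation 'started-by'; matching pairs in alphabetical order:
(eta, mu): eta started-by mu ✓
(theta, epsilon): theta started-by epsilon ✓
Count: 2.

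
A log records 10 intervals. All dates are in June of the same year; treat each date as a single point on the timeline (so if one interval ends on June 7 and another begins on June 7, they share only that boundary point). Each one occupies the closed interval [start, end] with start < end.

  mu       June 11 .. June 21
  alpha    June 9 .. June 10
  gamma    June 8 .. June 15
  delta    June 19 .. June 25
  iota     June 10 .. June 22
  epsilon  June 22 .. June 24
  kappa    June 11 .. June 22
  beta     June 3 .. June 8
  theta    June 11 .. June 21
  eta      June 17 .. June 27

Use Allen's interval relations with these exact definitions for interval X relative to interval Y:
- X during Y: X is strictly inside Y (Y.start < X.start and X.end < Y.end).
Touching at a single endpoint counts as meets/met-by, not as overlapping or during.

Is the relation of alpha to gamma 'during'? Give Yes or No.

alpha = [June 9, June 10], gamma = [June 8, June 15].
Actual relation of alpha to gamma: during.
Asked whether 'during' holds → Yes.

Yes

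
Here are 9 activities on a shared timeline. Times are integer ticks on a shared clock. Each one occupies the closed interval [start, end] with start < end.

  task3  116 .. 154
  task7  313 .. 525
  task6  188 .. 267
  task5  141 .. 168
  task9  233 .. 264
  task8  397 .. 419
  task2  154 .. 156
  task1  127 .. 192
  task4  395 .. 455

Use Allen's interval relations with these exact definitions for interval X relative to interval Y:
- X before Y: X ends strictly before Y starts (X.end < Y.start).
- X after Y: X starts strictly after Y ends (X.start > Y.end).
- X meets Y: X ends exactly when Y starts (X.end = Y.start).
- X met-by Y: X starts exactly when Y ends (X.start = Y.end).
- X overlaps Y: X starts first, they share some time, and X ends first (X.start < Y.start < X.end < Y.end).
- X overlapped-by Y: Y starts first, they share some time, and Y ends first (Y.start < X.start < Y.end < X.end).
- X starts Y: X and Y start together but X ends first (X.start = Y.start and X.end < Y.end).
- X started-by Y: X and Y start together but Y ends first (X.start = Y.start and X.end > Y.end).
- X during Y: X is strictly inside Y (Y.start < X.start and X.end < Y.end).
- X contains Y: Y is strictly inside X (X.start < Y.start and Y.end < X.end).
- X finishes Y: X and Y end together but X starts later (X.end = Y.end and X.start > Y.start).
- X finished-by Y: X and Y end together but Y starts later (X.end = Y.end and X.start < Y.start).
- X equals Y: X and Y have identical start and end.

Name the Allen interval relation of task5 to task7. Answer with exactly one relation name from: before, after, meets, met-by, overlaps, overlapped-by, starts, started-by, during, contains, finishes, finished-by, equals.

task5 = [141, 168]; task7 = [313, 525].
Compare endpoints: task5.start < task7.start, task5.start < task7.end, task5.end < task7.start, task5.end < task7.end.
That pattern is 'before'.

before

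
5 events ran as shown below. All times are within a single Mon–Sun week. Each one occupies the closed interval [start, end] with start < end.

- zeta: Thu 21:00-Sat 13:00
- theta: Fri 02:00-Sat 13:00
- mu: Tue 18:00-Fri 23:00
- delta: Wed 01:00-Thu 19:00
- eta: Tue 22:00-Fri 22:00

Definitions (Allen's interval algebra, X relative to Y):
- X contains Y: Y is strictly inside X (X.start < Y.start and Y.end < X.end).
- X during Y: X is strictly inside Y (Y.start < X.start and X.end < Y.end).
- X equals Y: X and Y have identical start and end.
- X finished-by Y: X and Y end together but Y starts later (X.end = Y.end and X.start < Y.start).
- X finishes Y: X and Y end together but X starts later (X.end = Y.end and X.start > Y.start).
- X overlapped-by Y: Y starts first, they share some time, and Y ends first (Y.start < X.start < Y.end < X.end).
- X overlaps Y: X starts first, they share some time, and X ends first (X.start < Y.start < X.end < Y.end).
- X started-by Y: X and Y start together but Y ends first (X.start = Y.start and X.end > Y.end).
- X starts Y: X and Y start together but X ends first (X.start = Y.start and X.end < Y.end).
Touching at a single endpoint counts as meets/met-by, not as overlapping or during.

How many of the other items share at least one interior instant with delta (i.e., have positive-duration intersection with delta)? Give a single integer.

Target delta = [Wed 01:00, Thu 19:00].
eta [Tue 22:00, Fri 22:00] → contains → counts.
mu [Tue 18:00, Fri 23:00] → contains → counts.
theta [Fri 02:00, Sat 13:00] → after → no.
zeta [Thu 21:00, Sat 13:00] → after → no.
Total: 2.

2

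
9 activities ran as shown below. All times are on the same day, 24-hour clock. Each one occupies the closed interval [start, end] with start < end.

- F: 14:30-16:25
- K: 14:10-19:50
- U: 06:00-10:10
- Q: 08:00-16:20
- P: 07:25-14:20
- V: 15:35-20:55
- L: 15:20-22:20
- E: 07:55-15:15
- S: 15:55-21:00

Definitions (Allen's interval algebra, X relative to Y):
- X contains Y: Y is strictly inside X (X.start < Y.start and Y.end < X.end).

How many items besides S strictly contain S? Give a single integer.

1

Target S = [15:55, 21:00].
E [07:55, 15:15] → before → no.
F [14:30, 16:25] → overlaps → no.
K [14:10, 19:50] → overlaps → no.
L [15:20, 22:20] → contains → counts.
P [07:25, 14:20] → before → no.
Q [08:00, 16:20] → overlaps → no.
U [06:00, 10:10] → before → no.
V [15:35, 20:55] → overlaps → no.
Total: 1.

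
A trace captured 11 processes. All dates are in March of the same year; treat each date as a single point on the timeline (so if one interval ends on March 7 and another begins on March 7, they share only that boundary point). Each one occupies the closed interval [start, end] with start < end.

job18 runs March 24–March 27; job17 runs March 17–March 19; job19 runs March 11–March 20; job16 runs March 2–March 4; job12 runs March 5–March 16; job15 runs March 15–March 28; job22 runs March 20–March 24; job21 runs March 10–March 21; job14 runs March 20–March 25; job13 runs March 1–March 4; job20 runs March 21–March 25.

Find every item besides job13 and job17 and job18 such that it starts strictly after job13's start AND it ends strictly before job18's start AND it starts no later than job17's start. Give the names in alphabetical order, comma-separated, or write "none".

job12, job16, job19, job21

Conditions: its start is strictly after job13's start (X.start > March 1) AND its end is strictly before job18's start (X.end < March 24) AND its start is no later than job17's start (X.start <= March 17).
job12: start March 5 > March 1? ✓; end March 16 < March 24? ✓; start March 5 <= March 17? ✓ → yes.
job14: start March 20 > March 1? ✓; end March 25 < March 24? ✗; start March 20 <= March 17? ✗ → no.
job15: start March 15 > March 1? ✓; end March 28 < March 24? ✗; start March 15 <= March 17? ✓ → no.
job16: start March 2 > March 1? ✓; end March 4 < March 24? ✓; start March 2 <= March 17? ✓ → yes.
job19: start March 11 > March 1? ✓; end March 20 < March 24? ✓; start March 11 <= March 17? ✓ → yes.
job20: start March 21 > March 1? ✓; end March 25 < March 24? ✗; start March 21 <= March 17? ✗ → no.
job21: start March 10 > March 1? ✓; end March 21 < March 24? ✓; start March 10 <= March 17? ✓ → yes.
job22: start March 20 > March 1? ✓; end March 24 < March 24? ✗; start March 20 <= March 17? ✗ → no.
Result: job12, job16, job19, job21.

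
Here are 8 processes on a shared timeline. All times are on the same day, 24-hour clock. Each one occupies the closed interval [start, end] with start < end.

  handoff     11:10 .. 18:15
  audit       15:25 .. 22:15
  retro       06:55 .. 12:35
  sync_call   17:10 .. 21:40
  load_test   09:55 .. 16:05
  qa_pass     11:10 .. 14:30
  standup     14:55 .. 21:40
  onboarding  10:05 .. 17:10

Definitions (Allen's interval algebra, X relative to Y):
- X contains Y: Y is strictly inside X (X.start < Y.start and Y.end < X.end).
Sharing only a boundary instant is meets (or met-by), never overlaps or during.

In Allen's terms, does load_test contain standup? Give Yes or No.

load_test = [09:55, 16:05], standup = [14:55, 21:40].
Actual relation of load_test to standup: overlaps.
Asked whether 'contains' holds → No.

No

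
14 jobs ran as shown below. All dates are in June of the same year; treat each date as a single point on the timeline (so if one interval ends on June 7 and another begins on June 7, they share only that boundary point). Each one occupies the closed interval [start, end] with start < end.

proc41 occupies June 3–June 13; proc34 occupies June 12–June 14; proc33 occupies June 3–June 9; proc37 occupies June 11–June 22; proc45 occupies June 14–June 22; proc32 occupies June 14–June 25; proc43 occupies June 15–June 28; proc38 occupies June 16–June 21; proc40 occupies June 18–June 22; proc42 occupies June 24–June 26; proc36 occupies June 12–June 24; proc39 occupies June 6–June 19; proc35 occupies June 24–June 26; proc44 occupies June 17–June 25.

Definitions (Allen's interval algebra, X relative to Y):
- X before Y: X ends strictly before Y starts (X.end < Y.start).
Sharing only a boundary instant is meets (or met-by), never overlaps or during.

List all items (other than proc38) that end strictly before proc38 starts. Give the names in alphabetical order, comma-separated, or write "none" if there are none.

Target proc38 = [June 16, June 21].
proc32 [June 14, June 25] → contains → no.
proc33 [June 3, June 9] → before → yes.
proc34 [June 12, June 14] → before → yes.
proc35 [June 24, June 26] → after → no.
proc36 [June 12, June 24] → contains → no.
proc37 [June 11, June 22] → contains → no.
proc39 [June 6, June 19] → overlaps → no.
proc40 [June 18, June 22] → overlapped-by → no.
proc41 [June 3, June 13] → before → yes.
proc42 [June 24, June 26] → after → no.
proc43 [June 15, June 28] → contains → no.
proc44 [June 17, June 25] → overlapped-by → no.
proc45 [June 14, June 22] → contains → no.
Result: proc33, proc34, proc41.

proc33, proc34, proc41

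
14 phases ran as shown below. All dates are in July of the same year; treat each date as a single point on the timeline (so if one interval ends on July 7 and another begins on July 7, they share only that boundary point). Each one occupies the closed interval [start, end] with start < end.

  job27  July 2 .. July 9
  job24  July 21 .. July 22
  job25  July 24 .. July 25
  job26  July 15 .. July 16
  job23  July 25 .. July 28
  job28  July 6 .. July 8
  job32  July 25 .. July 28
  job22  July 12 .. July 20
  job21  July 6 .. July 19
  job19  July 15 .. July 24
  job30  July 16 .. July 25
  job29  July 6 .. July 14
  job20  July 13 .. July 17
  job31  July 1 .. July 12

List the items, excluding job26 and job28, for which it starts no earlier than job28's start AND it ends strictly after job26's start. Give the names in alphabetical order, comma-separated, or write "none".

job19, job20, job21, job22, job23, job24, job25, job30, job32

Conditions: its start is no earlier than job28's start (X.start >= July 6) AND its end is strictly after job26's start (X.end > July 15).
job19: start July 15 >= July 6? ✓; end July 24 > July 15? ✓ → yes.
job20: start July 13 >= July 6? ✓; end July 17 > July 15? ✓ → yes.
job21: start July 6 >= July 6? ✓; end July 19 > July 15? ✓ → yes.
job22: start July 12 >= July 6? ✓; end July 20 > July 15? ✓ → yes.
job23: start July 25 >= July 6? ✓; end July 28 > July 15? ✓ → yes.
job24: start July 21 >= July 6? ✓; end July 22 > July 15? ✓ → yes.
job25: start July 24 >= July 6? ✓; end July 25 > July 15? ✓ → yes.
job27: start July 2 >= July 6? ✗; end July 9 > July 15? ✗ → no.
job29: start July 6 >= July 6? ✓; end July 14 > July 15? ✗ → no.
job30: start July 16 >= July 6? ✓; end July 25 > July 15? ✓ → yes.
job31: start July 1 >= July 6? ✗; end July 12 > July 15? ✗ → no.
job32: start July 25 >= July 6? ✓; end July 28 > July 15? ✓ → yes.
Result: job19, job20, job21, job22, job23, job24, job25, job30, job32.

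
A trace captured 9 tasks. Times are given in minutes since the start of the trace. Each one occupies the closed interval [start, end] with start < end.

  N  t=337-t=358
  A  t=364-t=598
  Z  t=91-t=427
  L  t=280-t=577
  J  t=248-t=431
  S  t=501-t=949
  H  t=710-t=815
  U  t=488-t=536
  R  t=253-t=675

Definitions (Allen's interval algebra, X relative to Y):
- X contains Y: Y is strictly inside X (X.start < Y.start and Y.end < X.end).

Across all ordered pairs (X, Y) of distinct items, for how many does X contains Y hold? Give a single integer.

Checking all 72 ordered pairs for relation 'contains'; matching pairs in alphabetical order:
(A, U): A contains U ✓
(J, N): J contains N ✓
(L, N): L contains N ✓
(L, U): L contains U ✓
(R, A): R contains A ✓
(R, L): R contains L ✓
(R, N): R contains N ✓
(R, U): R contains U ✓
(S, H): S contains H ✓
(Z, N): Z contains N ✓
Count: 10.

10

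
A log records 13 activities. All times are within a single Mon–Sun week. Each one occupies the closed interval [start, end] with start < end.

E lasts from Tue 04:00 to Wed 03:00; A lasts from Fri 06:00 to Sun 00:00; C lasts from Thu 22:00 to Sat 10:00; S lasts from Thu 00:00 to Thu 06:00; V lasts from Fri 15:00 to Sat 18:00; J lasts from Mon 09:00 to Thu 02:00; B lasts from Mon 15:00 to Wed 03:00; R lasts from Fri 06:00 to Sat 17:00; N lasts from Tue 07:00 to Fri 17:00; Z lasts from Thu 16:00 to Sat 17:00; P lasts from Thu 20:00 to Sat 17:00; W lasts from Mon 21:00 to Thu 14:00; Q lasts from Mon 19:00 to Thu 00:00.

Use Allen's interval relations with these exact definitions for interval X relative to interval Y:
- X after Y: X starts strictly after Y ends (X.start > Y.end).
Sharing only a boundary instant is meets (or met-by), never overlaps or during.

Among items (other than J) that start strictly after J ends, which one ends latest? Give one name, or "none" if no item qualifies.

A

Target J = [Mon 09:00, Thu 02:00].
A [Fri 06:00, Sun 00:00] → after → candidate.
B [Mon 15:00, Wed 03:00] → during → excluded.
C [Thu 22:00, Sat 10:00] → after → candidate.
E [Tue 04:00, Wed 03:00] → during → excluded.
N [Tue 07:00, Fri 17:00] → overlapped-by → excluded.
P [Thu 20:00, Sat 17:00] → after → candidate.
Q [Mon 19:00, Thu 00:00] → during → excluded.
R [Fri 06:00, Sat 17:00] → after → candidate.
S [Thu 00:00, Thu 06:00] → overlapped-by → excluded.
V [Fri 15:00, Sat 18:00] → after → candidate.
W [Mon 21:00, Thu 14:00] → overlapped-by → excluded.
Z [Thu 16:00, Sat 17:00] → after → candidate.
Among candidates, latest end is Sun 00:00 → A.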